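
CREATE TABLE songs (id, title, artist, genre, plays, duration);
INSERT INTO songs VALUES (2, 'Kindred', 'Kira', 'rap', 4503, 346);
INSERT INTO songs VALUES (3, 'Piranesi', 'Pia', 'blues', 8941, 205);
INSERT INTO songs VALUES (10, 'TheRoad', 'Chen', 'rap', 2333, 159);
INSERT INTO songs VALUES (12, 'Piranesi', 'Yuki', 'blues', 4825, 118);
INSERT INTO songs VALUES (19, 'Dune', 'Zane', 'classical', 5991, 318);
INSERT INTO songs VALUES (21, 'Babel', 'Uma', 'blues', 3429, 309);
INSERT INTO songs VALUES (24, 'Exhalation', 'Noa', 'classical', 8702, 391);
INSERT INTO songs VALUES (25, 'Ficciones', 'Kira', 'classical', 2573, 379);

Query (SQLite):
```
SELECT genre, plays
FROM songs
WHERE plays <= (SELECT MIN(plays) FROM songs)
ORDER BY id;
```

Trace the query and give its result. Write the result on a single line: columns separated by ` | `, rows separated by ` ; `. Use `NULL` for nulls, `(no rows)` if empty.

rap | 2333

Scalar subquery: MIN(plays) over all songs rows = 2333.
Keep rows where plays <= that value.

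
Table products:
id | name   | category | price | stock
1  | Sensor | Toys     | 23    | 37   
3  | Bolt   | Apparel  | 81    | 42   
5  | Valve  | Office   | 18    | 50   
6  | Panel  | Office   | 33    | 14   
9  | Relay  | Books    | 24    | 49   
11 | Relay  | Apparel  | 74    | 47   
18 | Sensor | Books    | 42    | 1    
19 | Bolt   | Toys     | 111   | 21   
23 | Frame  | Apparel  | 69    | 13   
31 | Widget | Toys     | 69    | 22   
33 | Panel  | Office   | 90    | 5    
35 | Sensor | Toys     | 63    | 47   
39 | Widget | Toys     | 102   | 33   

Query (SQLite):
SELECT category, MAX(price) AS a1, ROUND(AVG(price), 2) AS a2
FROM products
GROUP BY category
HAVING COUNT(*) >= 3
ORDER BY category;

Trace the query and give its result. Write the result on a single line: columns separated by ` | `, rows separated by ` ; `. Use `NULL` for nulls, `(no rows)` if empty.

Group products by category.
Per group compute: MAX(price), ROUND(AVG(price), 2).
HAVING: drop groups with fewer than 3 rows.
  Apparel: ids {3, 11, 23} → MAX(price)=81, ROUND(AVG(price), 2)=74.67
  Books: ids {9, 18} → MAX(price)=42, ROUND(AVG(price), 2)=33
  Office: ids {5, 6, 33} → MAX(price)=90, ROUND(AVG(price), 2)=47
  Toys: ids {1, 19, 31, 35, 39} → MAX(price)=111, ROUND(AVG(price), 2)=73.6

Apparel | 81 | 74.67 ; Office | 90 | 47 ; Toys | 111 | 73.6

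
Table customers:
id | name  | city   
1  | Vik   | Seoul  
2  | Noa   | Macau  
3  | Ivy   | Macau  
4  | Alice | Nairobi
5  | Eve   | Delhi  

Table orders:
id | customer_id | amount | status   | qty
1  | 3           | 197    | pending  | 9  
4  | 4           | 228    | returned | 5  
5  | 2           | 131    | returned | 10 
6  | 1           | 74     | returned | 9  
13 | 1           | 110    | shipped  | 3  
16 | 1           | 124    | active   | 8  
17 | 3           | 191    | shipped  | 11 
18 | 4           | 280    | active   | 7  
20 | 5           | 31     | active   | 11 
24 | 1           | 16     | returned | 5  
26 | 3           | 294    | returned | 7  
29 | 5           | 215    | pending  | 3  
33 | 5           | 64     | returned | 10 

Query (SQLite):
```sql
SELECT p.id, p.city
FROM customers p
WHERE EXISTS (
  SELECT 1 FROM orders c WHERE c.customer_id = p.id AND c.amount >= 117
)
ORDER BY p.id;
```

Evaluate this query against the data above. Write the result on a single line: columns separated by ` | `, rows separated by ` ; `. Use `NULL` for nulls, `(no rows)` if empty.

For each customers row, check whether any orders with matching customer_id has amount >= 117.
Keep rows where that is true.

1 | Seoul ; 2 | Macau ; 3 | Macau ; 4 | Nairobi ; 5 | Delhi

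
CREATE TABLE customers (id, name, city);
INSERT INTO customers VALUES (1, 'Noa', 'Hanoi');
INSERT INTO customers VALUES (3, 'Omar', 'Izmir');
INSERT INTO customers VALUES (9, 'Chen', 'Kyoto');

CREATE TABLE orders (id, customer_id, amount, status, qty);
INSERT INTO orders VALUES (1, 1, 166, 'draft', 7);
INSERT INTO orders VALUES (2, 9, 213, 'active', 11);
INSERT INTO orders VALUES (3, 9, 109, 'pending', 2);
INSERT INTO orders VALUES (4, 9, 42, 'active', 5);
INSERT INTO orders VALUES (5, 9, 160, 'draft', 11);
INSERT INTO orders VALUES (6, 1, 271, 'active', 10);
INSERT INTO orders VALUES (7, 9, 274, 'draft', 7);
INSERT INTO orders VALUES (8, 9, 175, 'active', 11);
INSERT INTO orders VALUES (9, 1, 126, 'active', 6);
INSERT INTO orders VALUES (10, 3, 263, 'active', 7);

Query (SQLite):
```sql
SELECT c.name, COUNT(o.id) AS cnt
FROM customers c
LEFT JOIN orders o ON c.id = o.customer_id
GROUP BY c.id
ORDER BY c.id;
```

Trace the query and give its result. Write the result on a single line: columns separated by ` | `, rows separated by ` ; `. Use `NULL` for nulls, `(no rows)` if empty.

Noa | 3 ; Omar | 1 ; Chen | 6

LEFT JOIN keeps every customers row; unmatched ones get NULL for orders columns.
Group by customers.id and compute COUNT(o.id). COUNT(col) of an all-NULL group is 0.
  1: ids {1, 6, 9} → COUNT(o.id)=3
  3: ids {10} → COUNT(o.id)=1
  9: ids {2, 3, 4, 5, 7, 8} → COUNT(o.id)=6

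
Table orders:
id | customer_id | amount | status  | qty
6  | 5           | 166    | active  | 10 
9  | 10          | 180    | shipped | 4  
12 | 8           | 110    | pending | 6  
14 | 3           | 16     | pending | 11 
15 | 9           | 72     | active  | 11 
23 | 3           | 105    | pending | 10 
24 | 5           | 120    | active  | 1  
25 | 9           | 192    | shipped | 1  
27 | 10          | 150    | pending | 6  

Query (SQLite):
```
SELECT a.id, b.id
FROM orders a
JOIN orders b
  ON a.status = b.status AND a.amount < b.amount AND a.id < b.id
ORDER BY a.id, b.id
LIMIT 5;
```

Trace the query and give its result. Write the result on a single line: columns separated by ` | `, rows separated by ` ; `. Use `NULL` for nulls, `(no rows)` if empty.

9 | 25 ; 12 | 27 ; 14 | 23 ; 14 | 27 ; 15 | 24

Pairs (a,b) with same status, a.amount < b.amount, a.id < b.id.
status groups: active:{6,15,24} pending:{12,14,23,27} shipped:{9,25}
Ordered by (a.id, b.id); first 5.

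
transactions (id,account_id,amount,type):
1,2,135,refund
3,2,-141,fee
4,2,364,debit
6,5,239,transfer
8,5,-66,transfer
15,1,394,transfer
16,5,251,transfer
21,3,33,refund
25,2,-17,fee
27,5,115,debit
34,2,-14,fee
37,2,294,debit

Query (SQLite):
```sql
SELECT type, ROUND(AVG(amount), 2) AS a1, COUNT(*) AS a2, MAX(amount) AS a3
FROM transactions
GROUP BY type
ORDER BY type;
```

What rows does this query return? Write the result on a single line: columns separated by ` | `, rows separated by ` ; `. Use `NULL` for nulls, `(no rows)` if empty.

debit | 257.67 | 3 | 364 ; fee | -57.33 | 3 | -14 ; refund | 84 | 2 | 135 ; transfer | 204.5 | 4 | 394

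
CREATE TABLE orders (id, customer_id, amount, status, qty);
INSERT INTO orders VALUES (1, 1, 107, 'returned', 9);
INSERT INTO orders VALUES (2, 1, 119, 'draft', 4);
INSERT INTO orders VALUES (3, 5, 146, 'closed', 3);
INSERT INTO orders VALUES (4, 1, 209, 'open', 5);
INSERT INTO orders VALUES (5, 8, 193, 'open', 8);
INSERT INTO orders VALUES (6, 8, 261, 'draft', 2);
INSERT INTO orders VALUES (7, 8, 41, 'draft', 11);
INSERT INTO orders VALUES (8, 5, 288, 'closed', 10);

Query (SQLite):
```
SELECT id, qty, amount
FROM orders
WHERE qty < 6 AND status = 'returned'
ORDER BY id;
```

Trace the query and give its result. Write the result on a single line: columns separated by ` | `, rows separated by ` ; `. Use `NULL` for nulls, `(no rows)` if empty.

qty < 6: ids {2, 3, 4, 6}
status = 'returned': ids {1}
Combine with AND.

(no rows)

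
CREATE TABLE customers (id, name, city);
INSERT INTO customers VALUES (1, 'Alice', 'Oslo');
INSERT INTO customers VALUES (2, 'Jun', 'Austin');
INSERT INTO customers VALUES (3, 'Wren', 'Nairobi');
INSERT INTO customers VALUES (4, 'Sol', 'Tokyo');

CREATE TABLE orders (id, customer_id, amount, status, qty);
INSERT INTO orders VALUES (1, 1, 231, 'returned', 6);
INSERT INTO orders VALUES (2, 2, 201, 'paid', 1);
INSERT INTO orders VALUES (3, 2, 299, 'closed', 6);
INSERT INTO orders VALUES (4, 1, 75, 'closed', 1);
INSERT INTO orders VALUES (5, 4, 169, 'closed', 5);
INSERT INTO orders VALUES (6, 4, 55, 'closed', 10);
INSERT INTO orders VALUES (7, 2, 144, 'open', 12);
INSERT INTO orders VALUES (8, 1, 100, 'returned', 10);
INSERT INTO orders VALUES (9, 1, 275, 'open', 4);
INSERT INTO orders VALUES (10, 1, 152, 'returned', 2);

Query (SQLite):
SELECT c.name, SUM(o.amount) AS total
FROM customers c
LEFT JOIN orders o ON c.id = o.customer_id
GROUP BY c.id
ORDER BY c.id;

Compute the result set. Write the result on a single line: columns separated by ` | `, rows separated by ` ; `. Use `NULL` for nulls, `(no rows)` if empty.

LEFT JOIN keeps every customers row; unmatched ones get NULL for orders columns.
Group by customers.id and compute SUM(o.amount). SUM over an all-NULL group is NULL.
  1: ids {1, 4, 8, 9, 10} → SUM(o.amount)=833
  2: ids {2, 3, 7} → SUM(o.amount)=644
  3: ids {—} → SUM(o.amount)=NULL
  4: ids {5, 6} → SUM(o.amount)=224

Alice | 833 ; Jun | 644 ; Wren | NULL ; Sol | 224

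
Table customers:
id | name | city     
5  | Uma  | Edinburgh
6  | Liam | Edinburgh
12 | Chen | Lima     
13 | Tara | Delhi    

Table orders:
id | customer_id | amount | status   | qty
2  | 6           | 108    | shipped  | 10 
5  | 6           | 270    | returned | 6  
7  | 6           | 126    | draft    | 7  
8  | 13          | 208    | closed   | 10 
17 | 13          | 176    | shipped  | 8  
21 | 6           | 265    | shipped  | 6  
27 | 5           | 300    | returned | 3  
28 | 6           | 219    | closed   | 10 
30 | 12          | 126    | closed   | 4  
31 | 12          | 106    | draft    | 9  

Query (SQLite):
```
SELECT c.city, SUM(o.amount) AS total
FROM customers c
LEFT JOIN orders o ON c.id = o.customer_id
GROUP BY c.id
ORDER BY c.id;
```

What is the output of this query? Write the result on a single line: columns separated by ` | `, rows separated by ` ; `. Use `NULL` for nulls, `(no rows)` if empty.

LEFT JOIN keeps every customers row; unmatched ones get NULL for orders columns.
Group by customers.id and compute SUM(o.amount). SUM over an all-NULL group is NULL.
  5: ids {27} → SUM(o.amount)=300
  6: ids {2, 5, 7, 21, 28} → SUM(o.amount)=988
  12: ids {30, 31} → SUM(o.amount)=232
  13: ids {8, 17} → SUM(o.amount)=384

Edinburgh | 300 ; Edinburgh | 988 ; Lima | 232 ; Delhi | 384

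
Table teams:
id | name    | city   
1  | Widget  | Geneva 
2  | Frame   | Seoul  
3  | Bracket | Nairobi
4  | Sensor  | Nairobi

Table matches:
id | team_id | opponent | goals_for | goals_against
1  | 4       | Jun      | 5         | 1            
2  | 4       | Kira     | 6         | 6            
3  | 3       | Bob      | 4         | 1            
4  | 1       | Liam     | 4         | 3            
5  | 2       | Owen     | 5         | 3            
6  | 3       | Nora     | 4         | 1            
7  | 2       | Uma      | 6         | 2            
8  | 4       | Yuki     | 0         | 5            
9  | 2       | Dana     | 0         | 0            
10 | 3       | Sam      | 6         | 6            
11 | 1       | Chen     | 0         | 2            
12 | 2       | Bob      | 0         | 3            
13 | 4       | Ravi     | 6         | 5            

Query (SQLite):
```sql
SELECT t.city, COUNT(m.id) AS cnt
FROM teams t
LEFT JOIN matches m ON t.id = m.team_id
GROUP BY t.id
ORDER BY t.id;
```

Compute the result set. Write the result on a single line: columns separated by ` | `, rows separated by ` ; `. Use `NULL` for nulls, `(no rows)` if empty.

Geneva | 2 ; Seoul | 4 ; Nairobi | 3 ; Nairobi | 4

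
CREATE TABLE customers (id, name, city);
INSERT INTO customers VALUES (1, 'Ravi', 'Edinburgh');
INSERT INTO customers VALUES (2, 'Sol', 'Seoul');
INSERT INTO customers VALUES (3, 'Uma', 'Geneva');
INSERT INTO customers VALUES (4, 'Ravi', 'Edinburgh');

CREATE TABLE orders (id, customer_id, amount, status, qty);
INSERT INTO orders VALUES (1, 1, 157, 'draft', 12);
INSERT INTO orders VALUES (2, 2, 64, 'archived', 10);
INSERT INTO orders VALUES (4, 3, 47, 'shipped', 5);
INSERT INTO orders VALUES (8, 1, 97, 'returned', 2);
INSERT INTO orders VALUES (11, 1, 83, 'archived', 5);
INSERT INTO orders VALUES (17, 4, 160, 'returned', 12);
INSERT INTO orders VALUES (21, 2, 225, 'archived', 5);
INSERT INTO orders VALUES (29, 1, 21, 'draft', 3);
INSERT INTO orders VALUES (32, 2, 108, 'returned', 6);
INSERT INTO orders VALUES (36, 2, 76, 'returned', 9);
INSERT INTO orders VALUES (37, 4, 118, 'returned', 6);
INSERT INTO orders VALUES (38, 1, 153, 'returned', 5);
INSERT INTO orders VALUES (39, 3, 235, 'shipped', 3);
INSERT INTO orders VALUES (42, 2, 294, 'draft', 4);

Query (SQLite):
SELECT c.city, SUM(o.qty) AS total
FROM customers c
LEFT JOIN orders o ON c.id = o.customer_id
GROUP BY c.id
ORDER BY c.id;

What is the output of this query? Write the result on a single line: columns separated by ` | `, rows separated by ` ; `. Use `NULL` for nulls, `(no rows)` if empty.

LEFT JOIN keeps every customers row; unmatched ones get NULL for orders columns.
Group by customers.id and compute SUM(o.qty). SUM over an all-NULL group is NULL.
  1: ids {1, 8, 11, 29, 38} → SUM(o.qty)=27
  2: ids {2, 21, 32, 36, 42} → SUM(o.qty)=34
  3: ids {4, 39} → SUM(o.qty)=8
  4: ids {17, 37} → SUM(o.qty)=18

Edinburgh | 27 ; Seoul | 34 ; Geneva | 8 ; Edinburgh | 18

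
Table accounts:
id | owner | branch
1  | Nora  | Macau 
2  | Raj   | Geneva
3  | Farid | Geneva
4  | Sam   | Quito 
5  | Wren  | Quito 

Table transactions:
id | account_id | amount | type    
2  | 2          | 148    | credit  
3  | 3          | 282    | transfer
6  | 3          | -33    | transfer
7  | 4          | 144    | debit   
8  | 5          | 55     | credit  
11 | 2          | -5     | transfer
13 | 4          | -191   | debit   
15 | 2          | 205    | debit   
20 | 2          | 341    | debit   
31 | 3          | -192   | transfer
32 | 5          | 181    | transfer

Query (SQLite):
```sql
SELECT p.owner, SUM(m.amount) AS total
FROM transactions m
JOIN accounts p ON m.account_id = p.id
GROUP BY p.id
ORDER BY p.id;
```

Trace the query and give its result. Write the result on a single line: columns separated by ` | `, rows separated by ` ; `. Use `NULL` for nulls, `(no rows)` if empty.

Join each transactions row to its accounts via account_id.
Group joined rows by accounts.id; compute SUM(m.amount) per group.
  2: ids {2, 11, 15, 20} → SUM(m.amount)=689
  3: ids {3, 6, 31} → SUM(m.amount)=57
  4: ids {7, 13} → SUM(m.amount)=-47
  5: ids {8, 32} → SUM(m.amount)=236

Raj | 689 ; Farid | 57 ; Sam | -47 ; Wren | 236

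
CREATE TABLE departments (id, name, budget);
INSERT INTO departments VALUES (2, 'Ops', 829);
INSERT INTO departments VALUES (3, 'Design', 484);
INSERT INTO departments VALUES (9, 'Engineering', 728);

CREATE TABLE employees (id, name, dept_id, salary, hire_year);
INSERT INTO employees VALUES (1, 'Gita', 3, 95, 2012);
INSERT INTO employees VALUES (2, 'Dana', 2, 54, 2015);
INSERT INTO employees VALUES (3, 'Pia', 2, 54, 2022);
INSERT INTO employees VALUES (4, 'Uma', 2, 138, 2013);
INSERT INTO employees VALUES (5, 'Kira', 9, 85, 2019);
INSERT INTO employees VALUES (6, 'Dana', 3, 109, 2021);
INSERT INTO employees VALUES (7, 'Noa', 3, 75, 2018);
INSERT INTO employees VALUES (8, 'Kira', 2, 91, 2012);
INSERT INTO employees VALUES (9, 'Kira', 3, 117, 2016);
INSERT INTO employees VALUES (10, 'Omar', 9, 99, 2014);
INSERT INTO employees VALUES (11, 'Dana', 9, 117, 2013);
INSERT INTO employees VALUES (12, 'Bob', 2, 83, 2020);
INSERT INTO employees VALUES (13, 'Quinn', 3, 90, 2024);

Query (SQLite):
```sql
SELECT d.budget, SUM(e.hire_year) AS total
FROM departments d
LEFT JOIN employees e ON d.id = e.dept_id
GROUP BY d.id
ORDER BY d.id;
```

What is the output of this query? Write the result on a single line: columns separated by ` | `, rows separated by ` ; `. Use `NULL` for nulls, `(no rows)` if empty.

LEFT JOIN keeps every departments row; unmatched ones get NULL for employees columns.
Group by departments.id and compute SUM(e.hire_year). SUM over an all-NULL group is NULL.
  2: ids {2, 3, 4, 8, 12} → SUM(e.hire_year)=10082
  3: ids {1, 6, 7, 9, 13} → SUM(e.hire_year)=10091
  9: ids {5, 10, 11} → SUM(e.hire_year)=6046

829 | 10082 ; 484 | 10091 ; 728 | 6046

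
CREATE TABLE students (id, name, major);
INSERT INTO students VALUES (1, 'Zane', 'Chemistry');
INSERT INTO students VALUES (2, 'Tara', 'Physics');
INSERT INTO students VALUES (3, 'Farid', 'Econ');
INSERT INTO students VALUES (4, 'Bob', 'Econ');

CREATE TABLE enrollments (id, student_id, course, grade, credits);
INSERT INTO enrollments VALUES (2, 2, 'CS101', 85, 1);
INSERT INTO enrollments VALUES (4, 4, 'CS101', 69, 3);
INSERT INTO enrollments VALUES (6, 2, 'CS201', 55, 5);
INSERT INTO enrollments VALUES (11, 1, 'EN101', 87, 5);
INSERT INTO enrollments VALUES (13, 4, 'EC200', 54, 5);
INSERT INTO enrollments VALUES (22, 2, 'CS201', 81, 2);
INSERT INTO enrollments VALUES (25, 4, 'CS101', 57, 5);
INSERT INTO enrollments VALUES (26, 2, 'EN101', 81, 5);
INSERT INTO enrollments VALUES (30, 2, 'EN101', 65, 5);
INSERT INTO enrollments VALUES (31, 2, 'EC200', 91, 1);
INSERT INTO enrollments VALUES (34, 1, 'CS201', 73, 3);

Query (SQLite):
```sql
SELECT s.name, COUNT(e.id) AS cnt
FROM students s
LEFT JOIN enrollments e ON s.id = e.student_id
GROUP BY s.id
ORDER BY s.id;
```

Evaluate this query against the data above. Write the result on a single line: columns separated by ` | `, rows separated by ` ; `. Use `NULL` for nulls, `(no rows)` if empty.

Zane | 2 ; Tara | 6 ; Farid | 0 ; Bob | 3

LEFT JOIN keeps every students row; unmatched ones get NULL for enrollments columns.
Group by students.id and compute COUNT(e.id). COUNT(col) of an all-NULL group is 0.
  1: ids {11, 34} → COUNT(e.id)=2
  2: ids {2, 6, 22, 26, 30, 31} → COUNT(e.id)=6
  3: ids {—} → COUNT(e.id)=0
  4: ids {4, 13, 25} → COUNT(e.id)=3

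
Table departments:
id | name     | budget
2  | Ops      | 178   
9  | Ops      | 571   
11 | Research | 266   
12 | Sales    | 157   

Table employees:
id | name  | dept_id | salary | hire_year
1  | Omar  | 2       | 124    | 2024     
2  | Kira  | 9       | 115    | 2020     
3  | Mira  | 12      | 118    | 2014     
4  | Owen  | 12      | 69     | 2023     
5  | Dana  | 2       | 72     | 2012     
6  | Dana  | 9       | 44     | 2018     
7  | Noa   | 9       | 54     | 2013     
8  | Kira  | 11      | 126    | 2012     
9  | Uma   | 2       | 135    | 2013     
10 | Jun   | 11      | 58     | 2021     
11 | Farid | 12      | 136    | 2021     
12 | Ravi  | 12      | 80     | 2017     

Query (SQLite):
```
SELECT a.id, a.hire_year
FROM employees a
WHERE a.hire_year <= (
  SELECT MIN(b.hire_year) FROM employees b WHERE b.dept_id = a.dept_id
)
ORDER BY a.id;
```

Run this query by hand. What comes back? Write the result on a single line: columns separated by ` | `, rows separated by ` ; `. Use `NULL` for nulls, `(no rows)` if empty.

3 | 2014 ; 5 | 2012 ; 7 | 2013 ; 8 | 2012

For each employees row a, compute MIN(hire_year) over rows sharing a.dept_id.
Keep row a if a.hire_year <= that per-group MIN.
  dept_id=2: MIN(hire_year) = 2012
  dept_id=9: MIN(hire_year) = 2013
  dept_id=11: MIN(hire_year) = 2012
  dept_id=12: MIN(hire_year) = 2014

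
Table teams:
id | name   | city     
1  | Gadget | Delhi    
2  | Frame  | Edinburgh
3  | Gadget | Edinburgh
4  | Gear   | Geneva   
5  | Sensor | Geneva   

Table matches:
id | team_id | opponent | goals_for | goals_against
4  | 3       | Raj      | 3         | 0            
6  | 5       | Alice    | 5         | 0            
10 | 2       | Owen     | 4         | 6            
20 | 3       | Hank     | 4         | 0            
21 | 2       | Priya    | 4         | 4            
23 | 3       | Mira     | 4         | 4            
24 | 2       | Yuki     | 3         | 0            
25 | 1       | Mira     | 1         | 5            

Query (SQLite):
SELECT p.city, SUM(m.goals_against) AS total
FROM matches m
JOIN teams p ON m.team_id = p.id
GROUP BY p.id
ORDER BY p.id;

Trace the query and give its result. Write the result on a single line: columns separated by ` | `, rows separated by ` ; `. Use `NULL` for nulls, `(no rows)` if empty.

Delhi | 5 ; Edinburgh | 10 ; Edinburgh | 4 ; Geneva | 0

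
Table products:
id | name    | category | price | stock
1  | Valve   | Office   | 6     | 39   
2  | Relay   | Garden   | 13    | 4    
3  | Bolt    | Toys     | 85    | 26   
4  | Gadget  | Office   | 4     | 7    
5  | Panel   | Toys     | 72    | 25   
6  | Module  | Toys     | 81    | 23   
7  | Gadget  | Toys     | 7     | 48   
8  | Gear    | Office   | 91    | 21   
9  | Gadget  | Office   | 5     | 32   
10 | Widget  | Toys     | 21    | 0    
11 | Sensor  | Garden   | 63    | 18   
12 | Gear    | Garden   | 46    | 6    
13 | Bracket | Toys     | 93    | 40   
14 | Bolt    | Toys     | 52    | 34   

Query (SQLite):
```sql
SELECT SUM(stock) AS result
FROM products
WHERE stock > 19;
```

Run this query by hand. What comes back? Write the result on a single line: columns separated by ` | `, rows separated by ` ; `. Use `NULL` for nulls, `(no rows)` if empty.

Rows where stock > 19 → stock values: [39, 26, 25, 23, 48, 21, 32, 40, 34].
SUM of non-NULL values = 288.

288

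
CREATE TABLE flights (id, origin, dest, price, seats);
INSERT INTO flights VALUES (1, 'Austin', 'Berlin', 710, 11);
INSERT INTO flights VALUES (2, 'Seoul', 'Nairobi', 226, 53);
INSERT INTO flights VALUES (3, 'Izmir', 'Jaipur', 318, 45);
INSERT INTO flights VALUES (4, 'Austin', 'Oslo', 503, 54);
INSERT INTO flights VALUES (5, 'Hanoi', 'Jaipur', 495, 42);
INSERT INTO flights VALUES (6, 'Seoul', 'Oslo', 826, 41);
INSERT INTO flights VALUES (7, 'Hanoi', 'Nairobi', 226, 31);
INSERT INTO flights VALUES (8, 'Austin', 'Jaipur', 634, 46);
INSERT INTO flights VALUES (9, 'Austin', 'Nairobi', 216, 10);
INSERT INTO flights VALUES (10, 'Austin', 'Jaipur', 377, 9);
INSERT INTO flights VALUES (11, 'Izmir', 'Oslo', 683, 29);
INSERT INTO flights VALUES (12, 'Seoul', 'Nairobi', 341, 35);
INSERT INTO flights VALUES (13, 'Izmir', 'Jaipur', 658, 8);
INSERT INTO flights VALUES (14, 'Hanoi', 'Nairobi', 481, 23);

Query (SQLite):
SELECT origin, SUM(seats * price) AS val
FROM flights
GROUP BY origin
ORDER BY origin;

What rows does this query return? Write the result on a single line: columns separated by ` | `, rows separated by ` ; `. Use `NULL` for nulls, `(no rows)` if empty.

For each row compute seats * price.
Group by origin; take SUM of the expression per group.
  Austin: ids {1, 4, 8, 9, 10} → SUM(seats * price)=69689
  Hanoi: ids {5, 7, 14} → SUM(seats * price)=38859
  Izmir: ids {3, 11, 13} → SUM(seats * price)=39381
  Seoul: ids {2, 6, 12} → SUM(seats * price)=57779

Austin | 69689 ; Hanoi | 38859 ; Izmir | 39381 ; Seoul | 57779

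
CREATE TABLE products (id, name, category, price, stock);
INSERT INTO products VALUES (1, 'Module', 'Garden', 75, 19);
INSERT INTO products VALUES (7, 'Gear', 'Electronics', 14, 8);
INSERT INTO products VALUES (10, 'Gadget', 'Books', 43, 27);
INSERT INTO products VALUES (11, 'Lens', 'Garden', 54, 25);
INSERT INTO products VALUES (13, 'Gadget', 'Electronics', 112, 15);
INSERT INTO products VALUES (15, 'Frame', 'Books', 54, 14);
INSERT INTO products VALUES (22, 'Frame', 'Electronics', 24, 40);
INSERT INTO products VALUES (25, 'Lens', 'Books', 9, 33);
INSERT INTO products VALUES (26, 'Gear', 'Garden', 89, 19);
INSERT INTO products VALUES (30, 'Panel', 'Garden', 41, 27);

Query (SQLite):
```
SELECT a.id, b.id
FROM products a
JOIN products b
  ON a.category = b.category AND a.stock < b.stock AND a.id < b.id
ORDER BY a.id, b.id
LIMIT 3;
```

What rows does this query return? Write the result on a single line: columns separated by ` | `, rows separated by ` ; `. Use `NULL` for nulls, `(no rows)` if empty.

1 | 11 ; 1 | 30 ; 7 | 13

Pairs (a,b) with same category, a.stock < b.stock, a.id < b.id.
category groups: Books:{10,15,25} Electronics:{7,13,22} Garden:{1,11,26,30}
Ordered by (a.id, b.id); first 3.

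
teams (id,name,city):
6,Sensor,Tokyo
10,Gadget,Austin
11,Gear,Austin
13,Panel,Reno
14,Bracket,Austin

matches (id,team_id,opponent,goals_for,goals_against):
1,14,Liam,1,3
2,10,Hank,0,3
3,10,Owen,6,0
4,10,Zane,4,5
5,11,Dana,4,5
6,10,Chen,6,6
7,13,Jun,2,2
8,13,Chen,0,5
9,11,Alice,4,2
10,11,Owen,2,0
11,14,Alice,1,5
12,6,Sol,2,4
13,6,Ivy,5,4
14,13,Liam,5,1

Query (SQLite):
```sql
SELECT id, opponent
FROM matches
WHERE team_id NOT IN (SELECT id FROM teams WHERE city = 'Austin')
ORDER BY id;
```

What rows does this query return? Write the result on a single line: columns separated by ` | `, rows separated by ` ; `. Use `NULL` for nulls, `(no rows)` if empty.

7 | Jun ; 8 | Chen ; 12 | Sol ; 13 | Ivy ; 14 | Liam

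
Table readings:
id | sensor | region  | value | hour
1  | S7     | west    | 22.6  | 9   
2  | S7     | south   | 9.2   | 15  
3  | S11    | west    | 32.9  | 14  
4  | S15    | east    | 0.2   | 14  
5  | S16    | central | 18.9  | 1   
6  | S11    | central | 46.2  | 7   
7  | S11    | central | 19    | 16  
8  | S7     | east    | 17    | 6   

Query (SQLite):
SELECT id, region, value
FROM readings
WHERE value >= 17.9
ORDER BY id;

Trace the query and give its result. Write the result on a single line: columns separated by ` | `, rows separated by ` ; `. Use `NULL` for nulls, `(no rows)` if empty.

value >= 17.9: ids {1, 3, 5, 6, 7}

1 | west | 22.6 ; 3 | west | 32.9 ; 5 | central | 18.9 ; 6 | central | 46.2 ; 7 | central | 19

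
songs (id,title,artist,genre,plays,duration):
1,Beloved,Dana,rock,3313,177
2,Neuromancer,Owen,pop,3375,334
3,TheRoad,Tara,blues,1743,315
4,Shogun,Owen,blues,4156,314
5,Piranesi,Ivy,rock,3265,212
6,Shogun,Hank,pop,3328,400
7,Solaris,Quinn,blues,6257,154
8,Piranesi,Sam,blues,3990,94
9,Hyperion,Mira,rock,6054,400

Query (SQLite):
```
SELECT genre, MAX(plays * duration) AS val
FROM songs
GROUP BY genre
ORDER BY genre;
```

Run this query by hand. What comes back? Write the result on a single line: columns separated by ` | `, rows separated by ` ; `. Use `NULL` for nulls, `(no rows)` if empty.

blues | 1304984 ; pop | 1331200 ; rock | 2421600

For each row compute plays * duration.
Group by genre; take MAX of the expression per group.
  blues: ids {3, 4, 7, 8} → MAX(plays * duration)=1304984
  pop: ids {2, 6} → MAX(plays * duration)=1331200
  rock: ids {1, 5, 9} → MAX(plays * duration)=2421600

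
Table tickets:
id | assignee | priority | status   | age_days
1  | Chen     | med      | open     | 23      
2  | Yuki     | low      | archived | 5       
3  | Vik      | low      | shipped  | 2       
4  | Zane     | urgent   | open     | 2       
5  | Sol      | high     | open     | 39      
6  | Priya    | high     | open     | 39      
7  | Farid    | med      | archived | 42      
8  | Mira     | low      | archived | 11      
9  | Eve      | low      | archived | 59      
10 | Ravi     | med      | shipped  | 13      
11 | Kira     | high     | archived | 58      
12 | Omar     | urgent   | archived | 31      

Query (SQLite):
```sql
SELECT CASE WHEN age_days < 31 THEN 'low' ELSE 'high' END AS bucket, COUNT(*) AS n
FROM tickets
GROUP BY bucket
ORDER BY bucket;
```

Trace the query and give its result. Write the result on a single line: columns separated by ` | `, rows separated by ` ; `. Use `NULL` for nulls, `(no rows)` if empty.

high | 6 ; low | 6

Bucket rows by age_days < 31 → 'low' else 'high'; count each bucket.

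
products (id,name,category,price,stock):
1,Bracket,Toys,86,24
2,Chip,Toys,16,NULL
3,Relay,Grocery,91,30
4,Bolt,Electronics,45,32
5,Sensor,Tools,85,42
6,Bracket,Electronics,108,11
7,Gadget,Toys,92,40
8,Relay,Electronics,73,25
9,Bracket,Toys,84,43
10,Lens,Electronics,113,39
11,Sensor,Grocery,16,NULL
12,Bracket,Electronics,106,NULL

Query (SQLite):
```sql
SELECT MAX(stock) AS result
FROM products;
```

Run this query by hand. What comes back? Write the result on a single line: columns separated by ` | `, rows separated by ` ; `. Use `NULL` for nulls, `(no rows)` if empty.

43

All stock values: [24, NULL, 30, 32, 42, 11, 40, 25, 43, 39, NULL, NULL].
MAX of non-NULL values = 43.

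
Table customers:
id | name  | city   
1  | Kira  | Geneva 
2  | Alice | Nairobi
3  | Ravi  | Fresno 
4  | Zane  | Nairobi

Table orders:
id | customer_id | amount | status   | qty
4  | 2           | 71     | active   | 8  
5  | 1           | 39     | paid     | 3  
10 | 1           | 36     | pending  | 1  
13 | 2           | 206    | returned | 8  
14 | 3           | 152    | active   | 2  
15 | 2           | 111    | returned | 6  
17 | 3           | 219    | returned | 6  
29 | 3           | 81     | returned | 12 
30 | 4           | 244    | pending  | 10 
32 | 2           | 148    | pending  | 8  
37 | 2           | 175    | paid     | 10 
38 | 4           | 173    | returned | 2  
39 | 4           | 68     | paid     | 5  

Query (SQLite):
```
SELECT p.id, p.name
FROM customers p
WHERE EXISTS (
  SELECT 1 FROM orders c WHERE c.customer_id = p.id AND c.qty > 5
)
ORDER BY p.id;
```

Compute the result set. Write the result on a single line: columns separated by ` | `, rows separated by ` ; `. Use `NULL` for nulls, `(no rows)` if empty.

2 | Alice ; 3 | Ravi ; 4 | Zane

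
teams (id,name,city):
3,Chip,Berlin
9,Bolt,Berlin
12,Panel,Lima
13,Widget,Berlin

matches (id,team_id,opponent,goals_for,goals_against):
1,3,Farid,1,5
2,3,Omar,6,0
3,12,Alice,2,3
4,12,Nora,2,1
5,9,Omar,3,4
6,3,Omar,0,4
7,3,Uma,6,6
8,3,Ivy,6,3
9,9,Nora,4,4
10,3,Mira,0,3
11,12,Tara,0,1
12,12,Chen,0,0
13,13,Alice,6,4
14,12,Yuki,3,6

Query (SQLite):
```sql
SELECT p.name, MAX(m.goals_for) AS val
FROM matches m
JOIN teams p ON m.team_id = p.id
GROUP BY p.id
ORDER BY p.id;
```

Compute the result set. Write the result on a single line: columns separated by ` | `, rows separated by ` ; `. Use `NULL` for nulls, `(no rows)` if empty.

Chip | 6 ; Bolt | 4 ; Panel | 3 ; Widget | 6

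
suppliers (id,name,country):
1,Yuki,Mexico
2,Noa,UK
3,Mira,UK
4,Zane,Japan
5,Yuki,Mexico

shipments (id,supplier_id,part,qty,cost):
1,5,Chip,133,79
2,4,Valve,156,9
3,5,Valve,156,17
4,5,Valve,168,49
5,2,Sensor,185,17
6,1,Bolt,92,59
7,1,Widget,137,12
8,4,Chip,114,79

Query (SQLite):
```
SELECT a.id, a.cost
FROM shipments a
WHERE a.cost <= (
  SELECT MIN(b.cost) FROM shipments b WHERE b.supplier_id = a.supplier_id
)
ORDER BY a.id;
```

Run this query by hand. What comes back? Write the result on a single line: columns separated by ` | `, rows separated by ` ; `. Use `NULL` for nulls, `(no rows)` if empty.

For each shipments row a, compute MIN(cost) over rows sharing a.supplier_id.
Keep row a if a.cost <= that per-group MIN.
  supplier_id=1: MIN(cost) = 12
  supplier_id=2: MIN(cost) = 17
  supplier_id=4: MIN(cost) = 9
  supplier_id=5: MIN(cost) = 17

2 | 9 ; 3 | 17 ; 5 | 17 ; 7 | 12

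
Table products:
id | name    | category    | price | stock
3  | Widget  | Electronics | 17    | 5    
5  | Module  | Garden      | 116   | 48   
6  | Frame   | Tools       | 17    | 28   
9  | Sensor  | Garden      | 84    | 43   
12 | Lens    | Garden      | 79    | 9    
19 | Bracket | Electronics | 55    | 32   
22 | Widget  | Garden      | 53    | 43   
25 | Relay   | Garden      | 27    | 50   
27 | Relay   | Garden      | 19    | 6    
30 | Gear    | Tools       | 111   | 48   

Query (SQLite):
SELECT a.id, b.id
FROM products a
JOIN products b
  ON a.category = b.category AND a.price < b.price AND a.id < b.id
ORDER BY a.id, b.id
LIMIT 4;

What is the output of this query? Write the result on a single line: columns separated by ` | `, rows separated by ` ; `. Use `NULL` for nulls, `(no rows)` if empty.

3 | 19 ; 6 | 30

Pairs (a,b) with same category, a.price < b.price, a.id < b.id.
category groups: Electronics:{3,19} Garden:{5,9,12,22,25,27} Tools:{6,30}
Ordered by (a.id, b.id); first 4.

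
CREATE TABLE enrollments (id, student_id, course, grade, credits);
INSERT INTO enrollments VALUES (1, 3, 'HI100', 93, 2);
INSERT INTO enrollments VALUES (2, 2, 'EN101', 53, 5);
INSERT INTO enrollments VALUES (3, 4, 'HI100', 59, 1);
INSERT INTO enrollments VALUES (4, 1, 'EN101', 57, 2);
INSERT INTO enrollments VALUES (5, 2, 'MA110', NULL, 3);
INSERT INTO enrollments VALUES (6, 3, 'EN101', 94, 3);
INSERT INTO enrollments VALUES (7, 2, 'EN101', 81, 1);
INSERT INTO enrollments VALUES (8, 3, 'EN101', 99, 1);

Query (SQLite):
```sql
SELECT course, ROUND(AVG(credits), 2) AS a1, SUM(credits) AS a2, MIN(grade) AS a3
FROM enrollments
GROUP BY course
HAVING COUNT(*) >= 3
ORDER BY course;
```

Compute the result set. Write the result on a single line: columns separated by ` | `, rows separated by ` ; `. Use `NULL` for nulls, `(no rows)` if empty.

EN101 | 2.4 | 12 | 53

Group enrollments by course.
Per group compute: ROUND(AVG(credits), 2), SUM(credits), MIN(grade).
HAVING: drop groups with fewer than 3 rows.
  EN101: ids {2, 4, 6, 7, 8} → ROUND(AVG(credits), 2)=2.4, SUM(credits)=12, MIN(grade)=53
  HI100: ids {1, 3} → ROUND(AVG(credits), 2)=1.5, SUM(credits)=3, MIN(grade)=59
  MA110: ids {5} → ROUND(AVG(credits), 2)=3, SUM(credits)=3, MIN(grade)=NULL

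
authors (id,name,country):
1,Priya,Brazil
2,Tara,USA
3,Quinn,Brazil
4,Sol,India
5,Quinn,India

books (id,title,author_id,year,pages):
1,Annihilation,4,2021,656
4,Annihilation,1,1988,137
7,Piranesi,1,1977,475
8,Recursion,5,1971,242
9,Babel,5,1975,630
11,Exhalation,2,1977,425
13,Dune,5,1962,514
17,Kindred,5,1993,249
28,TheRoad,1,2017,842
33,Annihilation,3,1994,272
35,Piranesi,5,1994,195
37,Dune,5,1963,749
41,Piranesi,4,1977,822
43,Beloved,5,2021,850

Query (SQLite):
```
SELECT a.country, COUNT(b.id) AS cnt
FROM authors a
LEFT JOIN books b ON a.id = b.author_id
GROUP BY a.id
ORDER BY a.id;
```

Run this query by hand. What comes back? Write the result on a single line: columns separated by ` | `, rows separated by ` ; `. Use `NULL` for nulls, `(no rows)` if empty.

Brazil | 3 ; USA | 1 ; Brazil | 1 ; India | 2 ; India | 7

LEFT JOIN keeps every authors row; unmatched ones get NULL for books columns.
Group by authors.id and compute COUNT(b.id). COUNT(col) of an all-NULL group is 0.
  1: ids {4, 7, 28} → COUNT(b.id)=3
  2: ids {11} → COUNT(b.id)=1
  3: ids {33} → COUNT(b.id)=1
  4: ids {1, 41} → COUNT(b.id)=2
  5: ids {8, 9, 13, 17, 35, 37, 43} → COUNT(b.id)=7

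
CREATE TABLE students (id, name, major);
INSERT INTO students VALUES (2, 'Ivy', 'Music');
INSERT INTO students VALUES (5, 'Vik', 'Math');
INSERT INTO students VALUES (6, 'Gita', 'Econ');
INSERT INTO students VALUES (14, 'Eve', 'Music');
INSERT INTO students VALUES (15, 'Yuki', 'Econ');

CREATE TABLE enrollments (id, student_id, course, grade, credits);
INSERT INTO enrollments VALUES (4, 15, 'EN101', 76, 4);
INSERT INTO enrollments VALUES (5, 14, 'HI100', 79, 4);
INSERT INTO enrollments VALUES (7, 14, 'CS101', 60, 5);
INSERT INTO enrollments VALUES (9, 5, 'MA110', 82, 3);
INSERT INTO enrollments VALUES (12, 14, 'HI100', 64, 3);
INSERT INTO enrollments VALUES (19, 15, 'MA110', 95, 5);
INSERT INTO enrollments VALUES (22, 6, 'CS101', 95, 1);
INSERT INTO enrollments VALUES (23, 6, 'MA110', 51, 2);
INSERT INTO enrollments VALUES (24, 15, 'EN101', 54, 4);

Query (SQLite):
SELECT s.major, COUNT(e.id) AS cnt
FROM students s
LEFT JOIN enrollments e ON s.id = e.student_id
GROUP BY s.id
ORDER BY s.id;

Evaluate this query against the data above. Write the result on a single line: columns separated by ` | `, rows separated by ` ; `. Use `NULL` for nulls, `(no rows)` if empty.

Music | 0 ; Math | 1 ; Econ | 2 ; Music | 3 ; Econ | 3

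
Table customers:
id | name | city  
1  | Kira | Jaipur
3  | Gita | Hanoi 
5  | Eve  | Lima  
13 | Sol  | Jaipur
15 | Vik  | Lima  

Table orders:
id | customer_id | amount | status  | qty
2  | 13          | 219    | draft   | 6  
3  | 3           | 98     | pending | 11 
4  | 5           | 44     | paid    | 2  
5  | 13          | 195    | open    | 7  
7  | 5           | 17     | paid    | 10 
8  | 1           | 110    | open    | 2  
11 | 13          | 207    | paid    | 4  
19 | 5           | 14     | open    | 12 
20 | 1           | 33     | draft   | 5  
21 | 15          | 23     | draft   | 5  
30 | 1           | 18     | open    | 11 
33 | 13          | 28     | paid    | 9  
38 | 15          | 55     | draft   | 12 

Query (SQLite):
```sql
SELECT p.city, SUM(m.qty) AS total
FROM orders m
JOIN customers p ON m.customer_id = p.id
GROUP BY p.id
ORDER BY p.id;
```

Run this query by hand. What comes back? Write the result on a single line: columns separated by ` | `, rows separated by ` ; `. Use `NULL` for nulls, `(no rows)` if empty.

Jaipur | 18 ; Hanoi | 11 ; Lima | 24 ; Jaipur | 26 ; Lima | 17

Join each orders row to its customers via customer_id.
Group joined rows by customers.id; compute SUM(m.qty) per group.
  1: ids {8, 20, 30} → SUM(m.qty)=18
  3: ids {3} → SUM(m.qty)=11
  5: ids {4, 7, 19} → SUM(m.qty)=24
  13: ids {2, 5, 11, 33} → SUM(m.qty)=26
  15: ids {21, 38} → SUM(m.qty)=17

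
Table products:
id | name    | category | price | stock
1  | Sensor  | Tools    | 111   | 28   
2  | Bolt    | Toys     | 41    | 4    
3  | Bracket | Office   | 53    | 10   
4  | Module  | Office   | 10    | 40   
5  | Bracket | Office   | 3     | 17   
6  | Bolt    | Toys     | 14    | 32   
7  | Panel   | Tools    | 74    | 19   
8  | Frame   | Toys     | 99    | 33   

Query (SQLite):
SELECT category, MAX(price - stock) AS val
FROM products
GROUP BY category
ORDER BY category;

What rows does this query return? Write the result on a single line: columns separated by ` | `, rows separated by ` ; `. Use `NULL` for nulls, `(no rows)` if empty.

For each row compute price - stock.
Group by category; take MAX of the expression per group.
  Office: ids {3, 4, 5} → MAX(price - stock)=43
  Tools: ids {1, 7} → MAX(price - stock)=83
  Toys: ids {2, 6, 8} → MAX(price - stock)=66

Office | 43 ; Tools | 83 ; Toys | 66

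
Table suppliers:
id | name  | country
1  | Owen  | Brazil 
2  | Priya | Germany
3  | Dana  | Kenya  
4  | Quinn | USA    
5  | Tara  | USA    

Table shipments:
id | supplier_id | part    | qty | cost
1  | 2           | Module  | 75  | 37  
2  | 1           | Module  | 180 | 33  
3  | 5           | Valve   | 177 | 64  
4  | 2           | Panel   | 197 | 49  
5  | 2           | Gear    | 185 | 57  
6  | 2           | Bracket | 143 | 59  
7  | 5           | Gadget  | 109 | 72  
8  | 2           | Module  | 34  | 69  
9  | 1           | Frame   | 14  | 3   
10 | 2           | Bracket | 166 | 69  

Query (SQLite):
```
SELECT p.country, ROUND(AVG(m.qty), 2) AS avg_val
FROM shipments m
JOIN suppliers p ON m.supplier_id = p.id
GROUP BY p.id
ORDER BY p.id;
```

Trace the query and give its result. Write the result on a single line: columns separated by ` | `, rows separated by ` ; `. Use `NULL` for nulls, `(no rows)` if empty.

Brazil | 97 ; Germany | 133.33 ; USA | 143

Join each shipments row to its suppliers via supplier_id.
Group joined rows by suppliers.id; compute ROUND(AVG(m.qty), 2) per group.
  1: ids {2, 9} → ROUND(AVG(m.qty), 2)=97
  2: ids {1, 4, 5, 6, 8, 10} → ROUND(AVG(m.qty), 2)=133.33
  5: ids {3, 7} → ROUND(AVG(m.qty), 2)=143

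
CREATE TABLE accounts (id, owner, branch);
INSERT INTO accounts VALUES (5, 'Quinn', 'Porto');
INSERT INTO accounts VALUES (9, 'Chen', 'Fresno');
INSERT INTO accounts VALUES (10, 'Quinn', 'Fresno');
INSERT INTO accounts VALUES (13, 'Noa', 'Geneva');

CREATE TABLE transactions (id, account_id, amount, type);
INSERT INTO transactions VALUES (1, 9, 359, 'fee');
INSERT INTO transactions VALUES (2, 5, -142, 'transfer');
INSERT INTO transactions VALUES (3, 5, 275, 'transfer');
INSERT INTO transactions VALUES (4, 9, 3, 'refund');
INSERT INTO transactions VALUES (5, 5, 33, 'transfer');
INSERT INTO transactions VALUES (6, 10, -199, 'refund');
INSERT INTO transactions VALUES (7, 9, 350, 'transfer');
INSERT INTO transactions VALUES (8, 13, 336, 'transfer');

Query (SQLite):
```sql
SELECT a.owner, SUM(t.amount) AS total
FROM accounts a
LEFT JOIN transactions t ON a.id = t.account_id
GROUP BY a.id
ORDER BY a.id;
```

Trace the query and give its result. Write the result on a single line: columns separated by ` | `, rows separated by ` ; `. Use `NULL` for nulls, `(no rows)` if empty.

Quinn | 166 ; Chen | 712 ; Quinn | -199 ; Noa | 336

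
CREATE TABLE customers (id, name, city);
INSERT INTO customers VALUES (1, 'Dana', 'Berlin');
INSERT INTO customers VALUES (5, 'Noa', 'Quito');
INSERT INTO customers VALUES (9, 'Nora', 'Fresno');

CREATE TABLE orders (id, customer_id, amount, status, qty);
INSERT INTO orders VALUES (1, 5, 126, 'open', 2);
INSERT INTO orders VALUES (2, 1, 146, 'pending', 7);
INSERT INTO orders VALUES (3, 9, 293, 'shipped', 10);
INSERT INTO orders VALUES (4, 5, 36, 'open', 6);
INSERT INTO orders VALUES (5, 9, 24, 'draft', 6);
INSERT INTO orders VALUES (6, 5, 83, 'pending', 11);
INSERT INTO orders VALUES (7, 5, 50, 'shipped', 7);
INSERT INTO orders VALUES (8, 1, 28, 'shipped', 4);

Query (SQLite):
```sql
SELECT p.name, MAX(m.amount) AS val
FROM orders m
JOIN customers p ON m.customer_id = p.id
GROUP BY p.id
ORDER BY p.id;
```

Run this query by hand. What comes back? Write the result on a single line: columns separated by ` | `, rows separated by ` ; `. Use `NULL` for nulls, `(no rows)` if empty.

Join each orders row to its customers via customer_id.
Group joined rows by customers.id; compute MAX(m.amount) per group.
  1: ids {2, 8} → MAX(m.amount)=146
  5: ids {1, 4, 6, 7} → MAX(m.amount)=126
  9: ids {3, 5} → MAX(m.amount)=293

Dana | 146 ; Noa | 126 ; Nora | 293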